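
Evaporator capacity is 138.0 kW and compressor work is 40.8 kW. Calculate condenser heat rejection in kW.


Q_cond = Q_evap + W
Q_cond = 138.0 + 40.8
Q_cond = 178.8 kW

178.8


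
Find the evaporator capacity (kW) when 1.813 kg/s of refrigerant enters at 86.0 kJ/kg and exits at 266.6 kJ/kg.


dh = 266.6 - 86.0 = 180.6 kJ/kg
Q_evap = m_dot * dh = 1.813 * 180.6
Q_evap = 327.43 kW

327.43


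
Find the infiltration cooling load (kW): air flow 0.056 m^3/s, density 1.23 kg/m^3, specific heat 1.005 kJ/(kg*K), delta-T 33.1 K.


Q = V_dot * rho * cp * dT
Q = 0.056 * 1.23 * 1.005 * 33.1
Q = 2.291 kW

2.291


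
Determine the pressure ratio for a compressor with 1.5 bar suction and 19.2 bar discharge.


PR = P_high / P_low
PR = 19.2 / 1.5
PR = 12.8

12.8


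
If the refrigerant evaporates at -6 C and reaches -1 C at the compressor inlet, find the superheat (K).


Superheat = T_suction - T_evap
Superheat = -1 - (-6)
Superheat = 5 K

5


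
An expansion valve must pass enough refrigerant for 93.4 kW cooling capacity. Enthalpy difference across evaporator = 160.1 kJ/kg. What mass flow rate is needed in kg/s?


m_dot = Q / dh
m_dot = 93.4 / 160.1
m_dot = 0.5834 kg/s

0.5834


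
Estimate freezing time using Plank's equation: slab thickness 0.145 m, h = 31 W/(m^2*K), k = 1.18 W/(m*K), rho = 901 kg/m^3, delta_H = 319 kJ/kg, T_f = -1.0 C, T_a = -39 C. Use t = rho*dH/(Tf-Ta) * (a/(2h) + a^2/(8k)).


dT = -1.0 - (-39) = 38.0 K
term1 = a/(2h) = 0.145/(2*31) = 0.002338709677
term2 = a^2/(8k) = 0.145^2/(8*1.18) = 0.002227224576
t = rho*dH*1000/dT * (term1 + term2)
t = 901*319*1000/38.0 * (0.002338709677 + 0.002227224576)
t = 34535 s

34535


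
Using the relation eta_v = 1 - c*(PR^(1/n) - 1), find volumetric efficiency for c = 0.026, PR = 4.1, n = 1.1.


PR^(1/n) = 4.1^(1/1.1) = 3.60641942
eta_v = 1 - 0.026 * (3.60641942 - 1)
eta_v = 0.9322

0.9322


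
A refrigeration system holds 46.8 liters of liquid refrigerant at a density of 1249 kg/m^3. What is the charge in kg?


Charge = V * rho / 1000
Charge = 46.8 * 1249 / 1000
Charge = 58.45 kg

58.45


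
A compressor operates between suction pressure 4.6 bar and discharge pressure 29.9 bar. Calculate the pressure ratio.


PR = P_high / P_low
PR = 29.9 / 4.6
PR = 6.5

6.5


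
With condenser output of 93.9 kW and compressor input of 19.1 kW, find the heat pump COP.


COP_hp = Q_cond / W
COP_hp = 93.9 / 19.1
COP_hp = 4.916

4.916


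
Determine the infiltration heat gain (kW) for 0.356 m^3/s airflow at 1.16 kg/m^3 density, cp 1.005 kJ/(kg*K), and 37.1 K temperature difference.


Q = V_dot * rho * cp * dT
Q = 0.356 * 1.16 * 1.005 * 37.1
Q = 15.397 kW

15.397


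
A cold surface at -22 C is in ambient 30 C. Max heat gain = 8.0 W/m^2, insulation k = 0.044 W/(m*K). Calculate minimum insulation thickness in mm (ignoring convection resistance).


dT = 30 - (-22) = 52 K
thickness = k * dT / q_max * 1000
thickness = 0.044 * 52 / 8.0 * 1000
thickness = 286.0 mm

286.0


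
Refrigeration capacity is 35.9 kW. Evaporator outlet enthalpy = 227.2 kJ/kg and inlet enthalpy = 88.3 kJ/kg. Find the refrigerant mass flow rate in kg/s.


dh = 227.2 - 88.3 = 138.9 kJ/kg
m_dot = Q / dh = 35.9 / 138.9 = 0.2585 kg/s

0.2585


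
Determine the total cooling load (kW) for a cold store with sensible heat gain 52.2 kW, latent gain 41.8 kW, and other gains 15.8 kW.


Q_total = Q_s + Q_l + Q_misc
Q_total = 52.2 + 41.8 + 15.8
Q_total = 109.8 kW

109.8


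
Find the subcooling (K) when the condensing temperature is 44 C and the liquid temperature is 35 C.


Subcooling = T_cond - T_liquid
Subcooling = 44 - 35
Subcooling = 9 K

9


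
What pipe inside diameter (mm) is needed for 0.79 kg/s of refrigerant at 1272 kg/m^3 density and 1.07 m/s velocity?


A = m_dot / (rho * v) = 0.79 / (1272 * 1.07) = 0.0005804384882 m^2
d = sqrt(4*A/pi) * 1000
d = 27.2 mm

27.2


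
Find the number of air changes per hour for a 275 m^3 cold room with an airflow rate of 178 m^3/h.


ACH = flow / volume
ACH = 178 / 275
ACH = 0.647

0.647


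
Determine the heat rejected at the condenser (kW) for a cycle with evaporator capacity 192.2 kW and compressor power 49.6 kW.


Q_cond = Q_evap + W
Q_cond = 192.2 + 49.6
Q_cond = 241.8 kW

241.8


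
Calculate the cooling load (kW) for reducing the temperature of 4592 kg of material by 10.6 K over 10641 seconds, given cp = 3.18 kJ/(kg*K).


Q = m * cp * dT / t
Q = 4592 * 3.18 * 10.6 / 10641
Q = 14.546 kW

14.546


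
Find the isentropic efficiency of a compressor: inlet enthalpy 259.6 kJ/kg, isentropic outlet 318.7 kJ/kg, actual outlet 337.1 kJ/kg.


dh_ideal = 318.7 - 259.6 = 59.1 kJ/kg
dh_actual = 337.1 - 259.6 = 77.5 kJ/kg
eta_s = dh_ideal / dh_actual = 59.1 / 77.5
eta_s = 0.7626

0.7626


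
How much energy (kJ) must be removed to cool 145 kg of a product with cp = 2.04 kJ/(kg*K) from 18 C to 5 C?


dT = 18 - (5) = 13 K
Q = m * cp * dT = 145 * 2.04 * 13
Q = 3845 kJ

3845


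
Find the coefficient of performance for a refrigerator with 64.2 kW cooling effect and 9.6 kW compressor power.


COP = Q_evap / W
COP = 64.2 / 9.6
COP = 6.688

6.688


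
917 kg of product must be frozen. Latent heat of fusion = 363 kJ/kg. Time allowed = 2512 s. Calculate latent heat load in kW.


Q_lat = m * h_fg / t
Q_lat = 917 * 363 / 2512
Q_lat = 132.51 kW

132.51


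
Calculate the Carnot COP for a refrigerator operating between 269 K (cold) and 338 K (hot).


dT = 338 - 269 = 69 K
COP_carnot = T_cold / dT = 269 / 69
COP_carnot = 3.899

3.899


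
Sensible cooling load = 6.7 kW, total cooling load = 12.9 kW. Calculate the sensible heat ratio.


SHR = Q_sensible / Q_total
SHR = 6.7 / 12.9
SHR = 0.519

0.519


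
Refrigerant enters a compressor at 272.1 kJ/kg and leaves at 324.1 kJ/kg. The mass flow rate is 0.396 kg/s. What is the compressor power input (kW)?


dh = 324.1 - 272.1 = 52.0 kJ/kg
W = m_dot * dh = 0.396 * 52.0 = 20.59 kW

20.59


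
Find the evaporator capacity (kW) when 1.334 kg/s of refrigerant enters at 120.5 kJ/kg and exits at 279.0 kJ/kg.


dh = 279.0 - 120.5 = 158.5 kJ/kg
Q_evap = m_dot * dh = 1.334 * 158.5
Q_evap = 211.44 kW

211.44


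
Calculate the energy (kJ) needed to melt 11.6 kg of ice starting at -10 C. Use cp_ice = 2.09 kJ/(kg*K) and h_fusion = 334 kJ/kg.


Sensible heat = cp * dT = 2.09 * 10 = 20.9 kJ/kg
Total per kg = 20.9 + 334 = 354.9 kJ/kg
Q = m * total = 11.6 * 354.9
Q = 4116.8 kJ

4116.8


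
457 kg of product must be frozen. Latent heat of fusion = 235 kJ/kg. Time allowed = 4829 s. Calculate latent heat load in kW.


Q_lat = m * h_fg / t
Q_lat = 457 * 235 / 4829
Q_lat = 22.24 kW

22.24


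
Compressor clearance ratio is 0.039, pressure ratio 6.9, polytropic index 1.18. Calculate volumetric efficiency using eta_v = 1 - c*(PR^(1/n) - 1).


PR^(1/n) = 6.9^(1/1.18) = 5.13912356
eta_v = 1 - 0.039 * (5.13912356 - 1)
eta_v = 0.8386

0.8386


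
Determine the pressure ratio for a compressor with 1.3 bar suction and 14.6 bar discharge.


PR = P_high / P_low
PR = 14.6 / 1.3
PR = 11.231

11.231


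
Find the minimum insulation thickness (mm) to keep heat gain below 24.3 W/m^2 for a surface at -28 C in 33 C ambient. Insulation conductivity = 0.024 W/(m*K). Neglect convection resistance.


dT = 33 - (-28) = 61 K
thickness = k * dT / q_max * 1000
thickness = 0.024 * 61 / 24.3 * 1000
thickness = 60.2 mm

60.2


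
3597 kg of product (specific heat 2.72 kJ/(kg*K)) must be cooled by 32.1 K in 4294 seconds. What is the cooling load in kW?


Q = m * cp * dT / t
Q = 3597 * 2.72 * 32.1 / 4294
Q = 73.14 kW

73.14


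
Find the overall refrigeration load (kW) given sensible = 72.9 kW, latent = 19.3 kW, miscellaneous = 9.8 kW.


Q_total = Q_s + Q_l + Q_misc
Q_total = 72.9 + 19.3 + 9.8
Q_total = 102.0 kW

102.0


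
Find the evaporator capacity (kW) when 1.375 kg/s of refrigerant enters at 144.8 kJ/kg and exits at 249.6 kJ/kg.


dh = 249.6 - 144.8 = 104.8 kJ/kg
Q_evap = m_dot * dh = 1.375 * 104.8
Q_evap = 144.1 kW

144.1


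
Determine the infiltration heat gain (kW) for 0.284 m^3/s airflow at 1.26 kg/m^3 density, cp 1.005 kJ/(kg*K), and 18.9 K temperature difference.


Q = V_dot * rho * cp * dT
Q = 0.284 * 1.26 * 1.005 * 18.9
Q = 6.797 kW

6.797


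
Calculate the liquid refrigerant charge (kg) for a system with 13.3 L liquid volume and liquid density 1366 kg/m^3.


Charge = V * rho / 1000
Charge = 13.3 * 1366 / 1000
Charge = 18.17 kg

18.17


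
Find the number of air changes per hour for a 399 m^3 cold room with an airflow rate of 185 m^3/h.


ACH = flow / volume
ACH = 185 / 399
ACH = 0.464

0.464


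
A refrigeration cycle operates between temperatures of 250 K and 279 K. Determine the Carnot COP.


dT = 279 - 250 = 29 K
COP_carnot = T_cold / dT = 250 / 29
COP_carnot = 8.621

8.621


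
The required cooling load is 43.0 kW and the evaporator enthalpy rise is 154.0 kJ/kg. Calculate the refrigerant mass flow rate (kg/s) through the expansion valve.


m_dot = Q / dh
m_dot = 43.0 / 154.0
m_dot = 0.2792 kg/s

0.2792


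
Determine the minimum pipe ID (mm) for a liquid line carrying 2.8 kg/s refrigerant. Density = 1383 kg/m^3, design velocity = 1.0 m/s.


A = m_dot / (rho * v) = 2.8 / (1383 * 1.0) = 0.002024584237 m^2
d = sqrt(4*A/pi) * 1000
d = 50.8 mm

50.8


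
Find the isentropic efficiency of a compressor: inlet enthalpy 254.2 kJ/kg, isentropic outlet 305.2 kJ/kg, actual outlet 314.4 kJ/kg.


dh_ideal = 305.2 - 254.2 = 51.0 kJ/kg
dh_actual = 314.4 - 254.2 = 60.2 kJ/kg
eta_s = dh_ideal / dh_actual = 51.0 / 60.2
eta_s = 0.8472

0.8472


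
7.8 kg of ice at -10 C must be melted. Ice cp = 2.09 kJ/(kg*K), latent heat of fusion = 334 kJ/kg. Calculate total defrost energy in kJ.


Sensible heat = cp * dT = 2.09 * 10 = 20.9 kJ/kg
Total per kg = 20.9 + 334 = 354.9 kJ/kg
Q = m * total = 7.8 * 354.9
Q = 2768.2 kJ

2768.2


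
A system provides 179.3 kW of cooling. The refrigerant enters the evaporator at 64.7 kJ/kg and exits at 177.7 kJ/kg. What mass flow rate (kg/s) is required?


dh = 177.7 - 64.7 = 113.0 kJ/kg
m_dot = Q / dh = 179.3 / 113.0 = 1.5867 kg/s

1.5867


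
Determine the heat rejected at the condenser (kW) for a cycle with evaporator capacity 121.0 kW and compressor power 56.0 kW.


Q_cond = Q_evap + W
Q_cond = 121.0 + 56.0
Q_cond = 177.0 kW

177.0


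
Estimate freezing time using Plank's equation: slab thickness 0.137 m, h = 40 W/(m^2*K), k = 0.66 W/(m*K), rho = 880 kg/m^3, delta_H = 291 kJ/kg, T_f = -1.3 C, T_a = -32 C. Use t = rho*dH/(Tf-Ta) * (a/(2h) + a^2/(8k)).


dT = -1.3 - (-32) = 30.7 K
term1 = a/(2h) = 0.137/(2*40) = 0.0017125
term2 = a^2/(8k) = 0.137^2/(8*0.66) = 0.003554734848
t = rho*dH*1000/dT * (term1 + term2)
t = 880*291*1000/30.7 * (0.0017125 + 0.003554734848)
t = 43936 s

43936


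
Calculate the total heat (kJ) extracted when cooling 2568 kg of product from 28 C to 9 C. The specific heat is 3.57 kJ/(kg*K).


dT = 28 - (9) = 19 K
Q = m * cp * dT = 2568 * 3.57 * 19
Q = 174187 kJ

174187


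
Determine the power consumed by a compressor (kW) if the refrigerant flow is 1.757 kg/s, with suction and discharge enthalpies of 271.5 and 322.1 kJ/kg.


dh = 322.1 - 271.5 = 50.6 kJ/kg
W = m_dot * dh = 1.757 * 50.6 = 88.9 kW

88.9


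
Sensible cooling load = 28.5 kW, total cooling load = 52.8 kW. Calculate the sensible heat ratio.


SHR = Q_sensible / Q_total
SHR = 28.5 / 52.8
SHR = 0.54

0.54


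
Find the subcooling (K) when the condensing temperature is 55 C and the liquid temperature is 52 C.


Subcooling = T_cond - T_liquid
Subcooling = 55 - 52
Subcooling = 3 K

3


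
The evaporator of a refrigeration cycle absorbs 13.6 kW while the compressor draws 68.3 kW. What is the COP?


COP = Q_evap / W
COP = 13.6 / 68.3
COP = 0.199

0.199


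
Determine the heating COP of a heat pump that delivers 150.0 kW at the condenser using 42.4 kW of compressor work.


COP_hp = Q_cond / W
COP_hp = 150.0 / 42.4
COP_hp = 3.538

3.538


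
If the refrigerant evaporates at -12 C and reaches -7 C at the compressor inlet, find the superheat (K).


Superheat = T_suction - T_evap
Superheat = -7 - (-12)
Superheat = 5 K

5


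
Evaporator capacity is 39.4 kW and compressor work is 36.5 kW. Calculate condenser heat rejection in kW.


Q_cond = Q_evap + W
Q_cond = 39.4 + 36.5
Q_cond = 75.9 kW

75.9


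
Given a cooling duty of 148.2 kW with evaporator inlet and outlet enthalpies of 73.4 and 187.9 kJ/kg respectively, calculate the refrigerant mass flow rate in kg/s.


dh = 187.9 - 73.4 = 114.5 kJ/kg
m_dot = Q / dh = 148.2 / 114.5 = 1.2943 kg/s

1.2943


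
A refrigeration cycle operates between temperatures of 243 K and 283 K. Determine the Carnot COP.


dT = 283 - 243 = 40 K
COP_carnot = T_cold / dT = 243 / 40
COP_carnot = 6.075

6.075


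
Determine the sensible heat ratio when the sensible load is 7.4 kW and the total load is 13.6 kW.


SHR = Q_sensible / Q_total
SHR = 7.4 / 13.6
SHR = 0.544

0.544


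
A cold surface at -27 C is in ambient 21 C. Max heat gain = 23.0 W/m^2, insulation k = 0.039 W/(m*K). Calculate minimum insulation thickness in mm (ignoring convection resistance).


dT = 21 - (-27) = 48 K
thickness = k * dT / q_max * 1000
thickness = 0.039 * 48 / 23.0 * 1000
thickness = 81.4 mm

81.4


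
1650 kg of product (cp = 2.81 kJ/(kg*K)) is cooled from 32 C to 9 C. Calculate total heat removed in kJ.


dT = 32 - (9) = 23 K
Q = m * cp * dT = 1650 * 2.81 * 23
Q = 106640 kJ

106640


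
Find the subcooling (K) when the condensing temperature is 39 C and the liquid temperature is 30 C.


Subcooling = T_cond - T_liquid
Subcooling = 39 - 30
Subcooling = 9 K

9


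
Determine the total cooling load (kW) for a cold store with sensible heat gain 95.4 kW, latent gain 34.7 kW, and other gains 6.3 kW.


Q_total = Q_s + Q_l + Q_misc
Q_total = 95.4 + 34.7 + 6.3
Q_total = 136.4 kW

136.4


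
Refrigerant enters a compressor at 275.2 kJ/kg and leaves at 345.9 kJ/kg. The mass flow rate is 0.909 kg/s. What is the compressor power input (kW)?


dh = 345.9 - 275.2 = 70.7 kJ/kg
W = m_dot * dh = 0.909 * 70.7 = 64.27 kW

64.27


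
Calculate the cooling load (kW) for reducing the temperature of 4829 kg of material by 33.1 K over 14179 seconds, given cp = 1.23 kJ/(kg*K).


Q = m * cp * dT / t
Q = 4829 * 1.23 * 33.1 / 14179
Q = 13.866 kW

13.866


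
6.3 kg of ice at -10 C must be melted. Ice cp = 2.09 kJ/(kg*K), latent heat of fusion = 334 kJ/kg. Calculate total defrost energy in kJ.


Sensible heat = cp * dT = 2.09 * 10 = 20.9 kJ/kg
Total per kg = 20.9 + 334 = 354.9 kJ/kg
Q = m * total = 6.3 * 354.9
Q = 2235.9 kJ

2235.9


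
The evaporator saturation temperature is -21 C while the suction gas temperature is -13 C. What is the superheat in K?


Superheat = T_suction - T_evap
Superheat = -13 - (-21)
Superheat = 8 K

8


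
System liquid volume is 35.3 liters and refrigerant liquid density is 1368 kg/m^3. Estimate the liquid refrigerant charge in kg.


Charge = V * rho / 1000
Charge = 35.3 * 1368 / 1000
Charge = 48.29 kg

48.29


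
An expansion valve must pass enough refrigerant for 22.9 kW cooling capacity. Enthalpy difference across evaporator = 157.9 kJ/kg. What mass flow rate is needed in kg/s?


m_dot = Q / dh
m_dot = 22.9 / 157.9
m_dot = 0.145 kg/s

0.145


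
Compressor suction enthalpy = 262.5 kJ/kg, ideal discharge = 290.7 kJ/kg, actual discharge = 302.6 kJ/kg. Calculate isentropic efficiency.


dh_ideal = 290.7 - 262.5 = 28.2 kJ/kg
dh_actual = 302.6 - 262.5 = 40.1 kJ/kg
eta_s = dh_ideal / dh_actual = 28.2 / 40.1
eta_s = 0.7032

0.7032


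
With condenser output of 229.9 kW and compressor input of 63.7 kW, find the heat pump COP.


COP_hp = Q_cond / W
COP_hp = 229.9 / 63.7
COP_hp = 3.609

3.609


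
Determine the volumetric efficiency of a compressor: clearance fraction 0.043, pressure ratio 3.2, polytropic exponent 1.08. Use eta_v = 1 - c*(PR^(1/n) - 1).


PR^(1/n) = 3.2^(1/1.08) = 2.93583377
eta_v = 1 - 0.043 * (2.93583377 - 1)
eta_v = 0.9168

0.9168


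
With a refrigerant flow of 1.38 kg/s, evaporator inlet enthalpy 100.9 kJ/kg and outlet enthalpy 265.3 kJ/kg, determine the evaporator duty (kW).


dh = 265.3 - 100.9 = 164.4 kJ/kg
Q_evap = m_dot * dh = 1.38 * 164.4
Q_evap = 226.87 kW

226.87


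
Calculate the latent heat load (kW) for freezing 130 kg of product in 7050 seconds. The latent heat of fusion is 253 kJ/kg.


Q_lat = m * h_fg / t
Q_lat = 130 * 253 / 7050
Q_lat = 4.67 kW

4.67


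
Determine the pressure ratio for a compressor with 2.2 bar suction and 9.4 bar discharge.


PR = P_high / P_low
PR = 9.4 / 2.2
PR = 4.273

4.273


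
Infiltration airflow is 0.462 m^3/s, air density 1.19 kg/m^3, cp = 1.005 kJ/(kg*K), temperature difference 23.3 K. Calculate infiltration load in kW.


Q = V_dot * rho * cp * dT
Q = 0.462 * 1.19 * 1.005 * 23.3
Q = 12.874 kW

12.874


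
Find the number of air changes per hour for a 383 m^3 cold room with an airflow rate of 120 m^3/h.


ACH = flow / volume
ACH = 120 / 383
ACH = 0.313

0.313


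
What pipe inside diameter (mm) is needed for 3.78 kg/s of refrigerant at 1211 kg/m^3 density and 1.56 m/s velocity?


A = m_dot / (rho * v) = 3.78 / (1211 * 1.56) = 0.002000889284 m^2
d = sqrt(4*A/pi) * 1000
d = 50.5 mm

50.5


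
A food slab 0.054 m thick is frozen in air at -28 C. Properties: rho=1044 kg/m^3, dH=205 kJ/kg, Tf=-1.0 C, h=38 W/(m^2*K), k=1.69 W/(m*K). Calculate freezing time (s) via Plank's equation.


dT = -1.0 - (-28) = 27.0 K
term1 = a/(2h) = 0.054/(2*38) = 0.0007105263158
term2 = a^2/(8k) = 0.054^2/(8*1.69) = 0.0002156804734
t = rho*dH*1000/dT * (term1 + term2)
t = 1044*205*1000/27.0 * (0.0007105263158 + 0.0002156804734)
t = 7342 s

7342


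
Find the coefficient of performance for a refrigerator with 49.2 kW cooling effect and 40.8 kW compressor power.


COP = Q_evap / W
COP = 49.2 / 40.8
COP = 1.206

1.206


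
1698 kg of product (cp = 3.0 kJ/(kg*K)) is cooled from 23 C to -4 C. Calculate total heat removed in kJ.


dT = 23 - (-4) = 27 K
Q = m * cp * dT = 1698 * 3.0 * 27
Q = 137538 kJ

137538


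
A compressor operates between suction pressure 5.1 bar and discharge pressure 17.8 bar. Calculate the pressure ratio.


PR = P_high / P_low
PR = 17.8 / 5.1
PR = 3.49

3.49


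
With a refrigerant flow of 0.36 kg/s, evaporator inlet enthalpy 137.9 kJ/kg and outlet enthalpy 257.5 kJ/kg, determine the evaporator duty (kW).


dh = 257.5 - 137.9 = 119.6 kJ/kg
Q_evap = m_dot * dh = 0.36 * 119.6
Q_evap = 43.06 kW

43.06


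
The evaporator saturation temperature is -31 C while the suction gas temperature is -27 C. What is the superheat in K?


Superheat = T_suction - T_evap
Superheat = -27 - (-31)
Superheat = 4 K

4


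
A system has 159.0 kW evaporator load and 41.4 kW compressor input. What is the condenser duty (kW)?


Q_cond = Q_evap + W
Q_cond = 159.0 + 41.4
Q_cond = 200.4 kW

200.4


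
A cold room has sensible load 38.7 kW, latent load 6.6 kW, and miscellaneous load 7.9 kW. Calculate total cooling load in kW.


Q_total = Q_s + Q_l + Q_misc
Q_total = 38.7 + 6.6 + 7.9
Q_total = 53.2 kW

53.2


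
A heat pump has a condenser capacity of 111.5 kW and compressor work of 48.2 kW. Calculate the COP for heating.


COP_hp = Q_cond / W
COP_hp = 111.5 / 48.2
COP_hp = 2.313

2.313


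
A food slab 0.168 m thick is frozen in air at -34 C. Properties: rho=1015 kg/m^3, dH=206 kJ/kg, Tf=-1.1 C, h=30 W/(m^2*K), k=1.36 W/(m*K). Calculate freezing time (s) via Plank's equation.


dT = -1.1 - (-34) = 32.9 K
term1 = a/(2h) = 0.168/(2*30) = 0.0028
term2 = a^2/(8k) = 0.168^2/(8*1.36) = 0.002594117647
t = rho*dH*1000/dT * (term1 + term2)
t = 1015*206*1000/32.9 * (0.0028 + 0.002594117647)
t = 34281 s

34281


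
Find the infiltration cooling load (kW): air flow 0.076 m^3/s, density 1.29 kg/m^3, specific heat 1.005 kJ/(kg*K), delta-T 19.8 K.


Q = V_dot * rho * cp * dT
Q = 0.076 * 1.29 * 1.005 * 19.8
Q = 1.951 kW

1.951


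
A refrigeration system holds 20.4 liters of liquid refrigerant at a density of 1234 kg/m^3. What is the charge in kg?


Charge = V * rho / 1000
Charge = 20.4 * 1234 / 1000
Charge = 25.17 kg

25.17


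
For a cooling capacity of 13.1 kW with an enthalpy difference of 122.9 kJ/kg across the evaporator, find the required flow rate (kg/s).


m_dot = Q / dh
m_dot = 13.1 / 122.9
m_dot = 0.1066 kg/s

0.1066


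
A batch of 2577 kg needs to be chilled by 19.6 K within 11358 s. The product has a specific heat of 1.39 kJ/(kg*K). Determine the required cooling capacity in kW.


Q = m * cp * dT / t
Q = 2577 * 1.39 * 19.6 / 11358
Q = 6.181 kW

6.181


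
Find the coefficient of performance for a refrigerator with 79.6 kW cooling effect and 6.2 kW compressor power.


COP = Q_evap / W
COP = 79.6 / 6.2
COP = 12.839

12.839


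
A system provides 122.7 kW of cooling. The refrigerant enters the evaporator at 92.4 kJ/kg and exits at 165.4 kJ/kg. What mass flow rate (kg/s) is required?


dh = 165.4 - 92.4 = 73.0 kJ/kg
m_dot = Q / dh = 122.7 / 73.0 = 1.6808 kg/s

1.6808


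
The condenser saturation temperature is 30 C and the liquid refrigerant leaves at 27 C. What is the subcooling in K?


Subcooling = T_cond - T_liquid
Subcooling = 30 - 27
Subcooling = 3 K

3


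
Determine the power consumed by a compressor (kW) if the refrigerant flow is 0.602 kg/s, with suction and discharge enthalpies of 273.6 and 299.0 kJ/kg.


dh = 299.0 - 273.6 = 25.4 kJ/kg
W = m_dot * dh = 0.602 * 25.4 = 15.29 kW

15.29


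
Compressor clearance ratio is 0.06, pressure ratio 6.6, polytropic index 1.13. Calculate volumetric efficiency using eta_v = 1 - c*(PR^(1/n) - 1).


PR^(1/n) = 6.6^(1/1.13) = 5.31202512
eta_v = 1 - 0.06 * (5.31202512 - 1)
eta_v = 0.7413

0.7413


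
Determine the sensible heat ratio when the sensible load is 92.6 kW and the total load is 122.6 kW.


SHR = Q_sensible / Q_total
SHR = 92.6 / 122.6
SHR = 0.755

0.755


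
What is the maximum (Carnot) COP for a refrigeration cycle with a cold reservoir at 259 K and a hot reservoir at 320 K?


dT = 320 - 259 = 61 K
COP_carnot = T_cold / dT = 259 / 61
COP_carnot = 4.246

4.246


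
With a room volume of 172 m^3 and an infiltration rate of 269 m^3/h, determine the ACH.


ACH = flow / volume
ACH = 269 / 172
ACH = 1.564

1.564


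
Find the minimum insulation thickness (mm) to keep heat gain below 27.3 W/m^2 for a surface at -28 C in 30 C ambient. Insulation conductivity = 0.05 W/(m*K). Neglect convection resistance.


dT = 30 - (-28) = 58 K
thickness = k * dT / q_max * 1000
thickness = 0.05 * 58 / 27.3 * 1000
thickness = 106.2 mm

106.2


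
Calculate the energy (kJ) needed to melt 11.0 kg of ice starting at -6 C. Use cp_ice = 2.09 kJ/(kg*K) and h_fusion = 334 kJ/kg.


Sensible heat = cp * dT = 2.09 * 6 = 12.54 kJ/kg
Total per kg = 12.54 + 334 = 346.54 kJ/kg
Q = m * total = 11.0 * 346.54
Q = 3811.9 kJ

3811.9


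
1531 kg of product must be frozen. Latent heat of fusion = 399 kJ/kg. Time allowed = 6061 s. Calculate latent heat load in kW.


Q_lat = m * h_fg / t
Q_lat = 1531 * 399 / 6061
Q_lat = 100.79 kW

100.79


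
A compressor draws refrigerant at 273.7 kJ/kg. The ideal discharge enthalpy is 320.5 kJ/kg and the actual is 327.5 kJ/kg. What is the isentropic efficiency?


dh_ideal = 320.5 - 273.7 = 46.8 kJ/kg
dh_actual = 327.5 - 273.7 = 53.8 kJ/kg
eta_s = dh_ideal / dh_actual = 46.8 / 53.8
eta_s = 0.8699

0.8699


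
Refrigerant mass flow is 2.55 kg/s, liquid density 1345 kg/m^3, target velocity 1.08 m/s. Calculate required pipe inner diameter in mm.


A = m_dot / (rho * v) = 2.55 / (1345 * 1.08) = 0.001755472945 m^2
d = sqrt(4*A/pi) * 1000
d = 47.3 mm

47.3


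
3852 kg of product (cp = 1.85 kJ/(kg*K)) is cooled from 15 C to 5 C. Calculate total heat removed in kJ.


dT = 15 - (5) = 10 K
Q = m * cp * dT = 3852 * 1.85 * 10
Q = 71262 kJ

71262


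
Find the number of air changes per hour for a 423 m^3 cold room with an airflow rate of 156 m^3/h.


ACH = flow / volume
ACH = 156 / 423
ACH = 0.369

0.369


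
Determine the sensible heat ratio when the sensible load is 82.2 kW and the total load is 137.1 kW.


SHR = Q_sensible / Q_total
SHR = 82.2 / 137.1
SHR = 0.6

0.6


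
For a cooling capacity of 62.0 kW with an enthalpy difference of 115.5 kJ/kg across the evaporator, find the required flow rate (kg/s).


m_dot = Q / dh
m_dot = 62.0 / 115.5
m_dot = 0.5368 kg/s

0.5368


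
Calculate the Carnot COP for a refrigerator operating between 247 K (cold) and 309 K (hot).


dT = 309 - 247 = 62 K
COP_carnot = T_cold / dT = 247 / 62
COP_carnot = 3.984

3.984


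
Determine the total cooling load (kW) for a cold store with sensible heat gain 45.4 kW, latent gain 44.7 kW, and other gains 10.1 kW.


Q_total = Q_s + Q_l + Q_misc
Q_total = 45.4 + 44.7 + 10.1
Q_total = 100.2 kW

100.2


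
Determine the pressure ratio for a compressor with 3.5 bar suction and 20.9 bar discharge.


PR = P_high / P_low
PR = 20.9 / 3.5
PR = 5.971

5.971


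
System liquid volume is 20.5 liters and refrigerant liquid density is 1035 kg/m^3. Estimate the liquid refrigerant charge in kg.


Charge = V * rho / 1000
Charge = 20.5 * 1035 / 1000
Charge = 21.22 kg

21.22


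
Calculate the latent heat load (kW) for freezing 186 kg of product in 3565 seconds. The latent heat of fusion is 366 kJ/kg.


Q_lat = m * h_fg / t
Q_lat = 186 * 366 / 3565
Q_lat = 19.1 kW

19.1


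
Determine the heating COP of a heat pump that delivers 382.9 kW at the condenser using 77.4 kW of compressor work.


COP_hp = Q_cond / W
COP_hp = 382.9 / 77.4
COP_hp = 4.947

4.947


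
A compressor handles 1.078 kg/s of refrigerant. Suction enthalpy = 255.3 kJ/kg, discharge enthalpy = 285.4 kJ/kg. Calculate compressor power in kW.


dh = 285.4 - 255.3 = 30.1 kJ/kg
W = m_dot * dh = 1.078 * 30.1 = 32.45 kW

32.45


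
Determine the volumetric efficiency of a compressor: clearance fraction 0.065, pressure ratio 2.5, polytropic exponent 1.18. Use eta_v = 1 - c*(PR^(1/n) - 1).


PR^(1/n) = 2.5^(1/1.18) = 2.17388865
eta_v = 1 - 0.065 * (2.17388865 - 1)
eta_v = 0.9237

0.9237


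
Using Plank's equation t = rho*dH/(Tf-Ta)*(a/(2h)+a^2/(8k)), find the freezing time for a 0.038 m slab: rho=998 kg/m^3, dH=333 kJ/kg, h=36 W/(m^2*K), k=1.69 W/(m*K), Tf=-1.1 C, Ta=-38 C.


dT = -1.1 - (-38) = 36.9 K
term1 = a/(2h) = 0.038/(2*36) = 0.0005277777778
term2 = a^2/(8k) = 0.038^2/(8*1.69) = 0.0001068047337
t = rho*dH*1000/dT * (term1 + term2)
t = 998*333*1000/36.9 * (0.0005277777778 + 0.0001068047337)
t = 5715 s

5715


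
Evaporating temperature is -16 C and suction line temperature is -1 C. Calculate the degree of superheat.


Superheat = T_suction - T_evap
Superheat = -1 - (-16)
Superheat = 15 K

15


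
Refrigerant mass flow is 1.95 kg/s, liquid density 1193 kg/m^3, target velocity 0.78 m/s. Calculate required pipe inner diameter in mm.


A = m_dot / (rho * v) = 1.95 / (1193 * 0.78) = 0.002095557418 m^2
d = sqrt(4*A/pi) * 1000
d = 51.7 mm

51.7


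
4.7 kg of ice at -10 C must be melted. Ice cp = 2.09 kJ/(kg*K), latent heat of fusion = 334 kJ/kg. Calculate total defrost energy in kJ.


Sensible heat = cp * dT = 2.09 * 10 = 20.9 kJ/kg
Total per kg = 20.9 + 334 = 354.9 kJ/kg
Q = m * total = 4.7 * 354.9
Q = 1668.0 kJ

1668.0


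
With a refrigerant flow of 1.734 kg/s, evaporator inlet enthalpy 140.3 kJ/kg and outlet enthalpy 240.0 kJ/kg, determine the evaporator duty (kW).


dh = 240.0 - 140.3 = 99.7 kJ/kg
Q_evap = m_dot * dh = 1.734 * 99.7
Q_evap = 172.88 kW

172.88


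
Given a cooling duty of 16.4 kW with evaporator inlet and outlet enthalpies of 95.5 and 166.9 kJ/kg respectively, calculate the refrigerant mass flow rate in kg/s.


dh = 166.9 - 95.5 = 71.4 kJ/kg
m_dot = Q / dh = 16.4 / 71.4 = 0.2297 kg/s

0.2297


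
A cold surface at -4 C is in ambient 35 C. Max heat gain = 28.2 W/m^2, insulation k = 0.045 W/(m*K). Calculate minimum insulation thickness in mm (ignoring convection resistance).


dT = 35 - (-4) = 39 K
thickness = k * dT / q_max * 1000
thickness = 0.045 * 39 / 28.2 * 1000
thickness = 62.2 mm

62.2


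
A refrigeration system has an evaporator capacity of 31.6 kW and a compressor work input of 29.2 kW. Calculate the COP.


COP = Q_evap / W
COP = 31.6 / 29.2
COP = 1.082

1.082


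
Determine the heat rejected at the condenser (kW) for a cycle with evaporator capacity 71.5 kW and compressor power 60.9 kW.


Q_cond = Q_evap + W
Q_cond = 71.5 + 60.9
Q_cond = 132.4 kW

132.4


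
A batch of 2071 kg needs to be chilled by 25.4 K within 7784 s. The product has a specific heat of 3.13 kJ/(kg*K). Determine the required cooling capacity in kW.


Q = m * cp * dT / t
Q = 2071 * 3.13 * 25.4 / 7784
Q = 21.152 kW

21.152


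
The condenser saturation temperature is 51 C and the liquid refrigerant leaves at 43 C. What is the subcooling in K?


Subcooling = T_cond - T_liquid
Subcooling = 51 - 43
Subcooling = 8 K

8


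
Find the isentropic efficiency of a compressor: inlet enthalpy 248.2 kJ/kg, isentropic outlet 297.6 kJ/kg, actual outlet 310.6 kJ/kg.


dh_ideal = 297.6 - 248.2 = 49.4 kJ/kg
dh_actual = 310.6 - 248.2 = 62.4 kJ/kg
eta_s = dh_ideal / dh_actual = 49.4 / 62.4
eta_s = 0.7917

0.7917


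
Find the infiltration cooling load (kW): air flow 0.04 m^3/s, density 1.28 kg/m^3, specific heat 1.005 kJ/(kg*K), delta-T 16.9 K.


Q = V_dot * rho * cp * dT
Q = 0.04 * 1.28 * 1.005 * 16.9
Q = 0.87 kW

0.87


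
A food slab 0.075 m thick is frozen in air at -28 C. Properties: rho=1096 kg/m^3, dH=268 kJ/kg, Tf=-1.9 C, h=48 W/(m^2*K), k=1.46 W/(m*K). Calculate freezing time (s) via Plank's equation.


dT = -1.9 - (-28) = 26.1 K
term1 = a/(2h) = 0.075/(2*48) = 0.00078125
term2 = a^2/(8k) = 0.075^2/(8*1.46) = 0.0004815924658
t = rho*dH*1000/dT * (term1 + term2)
t = 1096*268*1000/26.1 * (0.00078125 + 0.0004815924658)
t = 14212 s

14212


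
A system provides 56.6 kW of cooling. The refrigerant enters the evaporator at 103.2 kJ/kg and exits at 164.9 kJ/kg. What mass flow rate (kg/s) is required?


dh = 164.9 - 103.2 = 61.7 kJ/kg
m_dot = Q / dh = 56.6 / 61.7 = 0.9173 kg/s

0.9173


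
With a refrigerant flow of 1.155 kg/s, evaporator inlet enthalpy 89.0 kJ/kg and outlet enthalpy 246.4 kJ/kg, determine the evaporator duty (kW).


dh = 246.4 - 89.0 = 157.4 kJ/kg
Q_evap = m_dot * dh = 1.155 * 157.4
Q_evap = 181.8 kW

181.8


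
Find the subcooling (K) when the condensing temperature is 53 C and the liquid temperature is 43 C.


Subcooling = T_cond - T_liquid
Subcooling = 53 - 43
Subcooling = 10 K

10


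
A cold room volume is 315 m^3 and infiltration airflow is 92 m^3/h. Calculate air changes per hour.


ACH = flow / volume
ACH = 92 / 315
ACH = 0.292

0.292


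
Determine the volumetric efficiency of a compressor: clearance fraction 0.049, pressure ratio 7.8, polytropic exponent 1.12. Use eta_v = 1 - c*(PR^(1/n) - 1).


PR^(1/n) = 7.8^(1/1.12) = 6.25911654
eta_v = 1 - 0.049 * (6.25911654 - 1)
eta_v = 0.7423

0.7423


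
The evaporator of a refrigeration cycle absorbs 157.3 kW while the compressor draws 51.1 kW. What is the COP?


COP = Q_evap / W
COP = 157.3 / 51.1
COP = 3.078

3.078


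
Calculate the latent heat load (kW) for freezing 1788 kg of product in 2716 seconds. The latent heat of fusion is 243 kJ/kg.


Q_lat = m * h_fg / t
Q_lat = 1788 * 243 / 2716
Q_lat = 159.97 kW

159.97


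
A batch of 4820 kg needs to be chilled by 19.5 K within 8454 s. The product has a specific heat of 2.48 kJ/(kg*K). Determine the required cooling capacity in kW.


Q = m * cp * dT / t
Q = 4820 * 2.48 * 19.5 / 8454
Q = 27.572 kW

27.572


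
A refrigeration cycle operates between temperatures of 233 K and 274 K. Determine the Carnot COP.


dT = 274 - 233 = 41 K
COP_carnot = T_cold / dT = 233 / 41
COP_carnot = 5.683

5.683


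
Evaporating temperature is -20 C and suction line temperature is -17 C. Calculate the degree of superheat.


Superheat = T_suction - T_evap
Superheat = -17 - (-20)
Superheat = 3 K

3


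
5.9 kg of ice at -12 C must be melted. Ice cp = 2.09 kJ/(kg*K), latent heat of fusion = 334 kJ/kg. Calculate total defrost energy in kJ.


Sensible heat = cp * dT = 2.09 * 12 = 25.08 kJ/kg
Total per kg = 25.08 + 334 = 359.08 kJ/kg
Q = m * total = 5.9 * 359.08
Q = 2118.6 kJ

2118.6


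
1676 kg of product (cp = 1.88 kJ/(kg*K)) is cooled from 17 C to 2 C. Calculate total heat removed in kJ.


dT = 17 - (2) = 15 K
Q = m * cp * dT = 1676 * 1.88 * 15
Q = 47263 kJ

47263


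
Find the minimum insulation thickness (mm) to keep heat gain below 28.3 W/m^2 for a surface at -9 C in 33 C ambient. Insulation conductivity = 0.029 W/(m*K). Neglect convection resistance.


dT = 33 - (-9) = 42 K
thickness = k * dT / q_max * 1000
thickness = 0.029 * 42 / 28.3 * 1000
thickness = 43.0 mm

43.0


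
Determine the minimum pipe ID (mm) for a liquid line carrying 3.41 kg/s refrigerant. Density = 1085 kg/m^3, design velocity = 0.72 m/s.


A = m_dot / (rho * v) = 3.41 / (1085 * 0.72) = 0.004365079365 m^2
d = sqrt(4*A/pi) * 1000
d = 74.6 mm

74.6


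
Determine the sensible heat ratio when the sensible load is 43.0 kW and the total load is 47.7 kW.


SHR = Q_sensible / Q_total
SHR = 43.0 / 47.7
SHR = 0.901

0.901


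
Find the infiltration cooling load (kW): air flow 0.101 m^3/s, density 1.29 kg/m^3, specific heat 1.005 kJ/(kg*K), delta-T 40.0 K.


Q = V_dot * rho * cp * dT
Q = 0.101 * 1.29 * 1.005 * 40.0
Q = 5.238 kW

5.238


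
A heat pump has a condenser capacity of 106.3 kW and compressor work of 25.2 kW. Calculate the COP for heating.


COP_hp = Q_cond / W
COP_hp = 106.3 / 25.2
COP_hp = 4.218

4.218


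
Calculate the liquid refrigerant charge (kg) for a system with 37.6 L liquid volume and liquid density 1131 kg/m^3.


Charge = V * rho / 1000
Charge = 37.6 * 1131 / 1000
Charge = 42.53 kg

42.53


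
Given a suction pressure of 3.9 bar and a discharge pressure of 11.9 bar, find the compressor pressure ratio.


PR = P_high / P_low
PR = 11.9 / 3.9
PR = 3.051

3.051


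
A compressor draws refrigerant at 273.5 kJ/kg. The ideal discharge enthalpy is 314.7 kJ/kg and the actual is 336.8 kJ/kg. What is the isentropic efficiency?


dh_ideal = 314.7 - 273.5 = 41.2 kJ/kg
dh_actual = 336.8 - 273.5 = 63.3 kJ/kg
eta_s = dh_ideal / dh_actual = 41.2 / 63.3
eta_s = 0.6509

0.6509


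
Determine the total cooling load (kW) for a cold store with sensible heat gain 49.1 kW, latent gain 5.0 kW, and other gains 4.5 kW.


Q_total = Q_s + Q_l + Q_misc
Q_total = 49.1 + 5.0 + 4.5
Q_total = 58.6 kW

58.6


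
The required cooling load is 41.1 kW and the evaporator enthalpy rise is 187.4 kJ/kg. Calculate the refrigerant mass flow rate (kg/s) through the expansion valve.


m_dot = Q / dh
m_dot = 41.1 / 187.4
m_dot = 0.2193 kg/s

0.2193


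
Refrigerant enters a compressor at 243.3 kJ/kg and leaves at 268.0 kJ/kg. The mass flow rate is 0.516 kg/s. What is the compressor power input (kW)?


dh = 268.0 - 243.3 = 24.7 kJ/kg
W = m_dot * dh = 0.516 * 24.7 = 12.75 kW

12.75


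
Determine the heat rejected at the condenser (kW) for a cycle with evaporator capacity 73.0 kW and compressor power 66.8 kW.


Q_cond = Q_evap + W
Q_cond = 73.0 + 66.8
Q_cond = 139.8 kW

139.8


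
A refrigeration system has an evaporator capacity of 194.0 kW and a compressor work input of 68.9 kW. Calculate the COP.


COP = Q_evap / W
COP = 194.0 / 68.9
COP = 2.816

2.816


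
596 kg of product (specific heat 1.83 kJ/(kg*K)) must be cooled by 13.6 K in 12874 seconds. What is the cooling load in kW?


Q = m * cp * dT / t
Q = 596 * 1.83 * 13.6 / 12874
Q = 1.152 kW

1.152


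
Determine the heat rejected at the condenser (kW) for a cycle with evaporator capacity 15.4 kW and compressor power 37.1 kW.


Q_cond = Q_evap + W
Q_cond = 15.4 + 37.1
Q_cond = 52.5 kW

52.5


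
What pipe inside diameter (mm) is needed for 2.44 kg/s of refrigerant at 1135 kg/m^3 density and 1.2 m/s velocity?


A = m_dot / (rho * v) = 2.44 / (1135 * 1.2) = 0.001791483113 m^2
d = sqrt(4*A/pi) * 1000
d = 47.8 mm

47.8


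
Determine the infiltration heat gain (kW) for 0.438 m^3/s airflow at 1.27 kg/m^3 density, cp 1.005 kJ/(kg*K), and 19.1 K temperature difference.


Q = V_dot * rho * cp * dT
Q = 0.438 * 1.27 * 1.005 * 19.1
Q = 10.678 kW

10.678


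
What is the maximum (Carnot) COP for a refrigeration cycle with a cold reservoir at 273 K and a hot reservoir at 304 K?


dT = 304 - 273 = 31 K
COP_carnot = T_cold / dT = 273 / 31
COP_carnot = 8.806

8.806


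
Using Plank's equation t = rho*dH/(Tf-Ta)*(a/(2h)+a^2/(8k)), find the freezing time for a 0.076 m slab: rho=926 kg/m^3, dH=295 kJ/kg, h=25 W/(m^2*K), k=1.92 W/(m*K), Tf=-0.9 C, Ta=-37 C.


dT = -0.9 - (-37) = 36.1 K
term1 = a/(2h) = 0.076/(2*25) = 0.00152
term2 = a^2/(8k) = 0.076^2/(8*1.92) = 0.0003760416667
t = rho*dH*1000/dT * (term1 + term2)
t = 926*295*1000/36.1 * (0.00152 + 0.0003760416667)
t = 14347 s

14347


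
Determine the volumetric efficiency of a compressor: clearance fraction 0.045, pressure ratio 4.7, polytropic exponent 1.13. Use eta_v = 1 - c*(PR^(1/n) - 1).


PR^(1/n) = 4.7^(1/1.13) = 3.93347927
eta_v = 1 - 0.045 * (3.93347927 - 1)
eta_v = 0.868

0.868


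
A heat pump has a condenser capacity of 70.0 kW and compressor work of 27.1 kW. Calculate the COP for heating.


COP_hp = Q_cond / W
COP_hp = 70.0 / 27.1
COP_hp = 2.583

2.583


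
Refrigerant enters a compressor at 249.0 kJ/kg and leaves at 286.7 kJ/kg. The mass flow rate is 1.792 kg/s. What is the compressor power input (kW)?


dh = 286.7 - 249.0 = 37.7 kJ/kg
W = m_dot * dh = 1.792 * 37.7 = 67.56 kW

67.56


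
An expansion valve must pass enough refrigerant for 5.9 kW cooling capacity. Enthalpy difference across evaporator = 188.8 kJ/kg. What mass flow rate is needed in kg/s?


m_dot = Q / dh
m_dot = 5.9 / 188.8
m_dot = 0.0313 kg/s

0.0313


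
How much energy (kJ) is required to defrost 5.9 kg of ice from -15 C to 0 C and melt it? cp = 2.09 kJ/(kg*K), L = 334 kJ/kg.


Sensible heat = cp * dT = 2.09 * 15 = 31.35 kJ/kg
Total per kg = 31.35 + 334 = 365.35 kJ/kg
Q = m * total = 5.9 * 365.35
Q = 2155.6 kJ

2155.6


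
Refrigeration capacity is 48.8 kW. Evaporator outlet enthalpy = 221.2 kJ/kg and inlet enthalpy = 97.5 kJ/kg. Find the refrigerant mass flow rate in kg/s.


dh = 221.2 - 97.5 = 123.7 kJ/kg
m_dot = Q / dh = 48.8 / 123.7 = 0.3945 kg/s

0.3945


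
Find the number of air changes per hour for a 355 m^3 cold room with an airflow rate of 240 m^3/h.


ACH = flow / volume
ACH = 240 / 355
ACH = 0.676

0.676


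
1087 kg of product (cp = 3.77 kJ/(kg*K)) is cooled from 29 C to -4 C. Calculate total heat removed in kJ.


dT = 29 - (-4) = 33 K
Q = m * cp * dT = 1087 * 3.77 * 33
Q = 135234 kJ

135234


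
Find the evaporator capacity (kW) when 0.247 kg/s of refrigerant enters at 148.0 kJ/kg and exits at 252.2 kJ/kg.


dh = 252.2 - 148.0 = 104.2 kJ/kg
Q_evap = m_dot * dh = 0.247 * 104.2
Q_evap = 25.74 kW

25.74


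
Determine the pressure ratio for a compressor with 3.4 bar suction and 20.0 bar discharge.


PR = P_high / P_low
PR = 20.0 / 3.4
PR = 5.882

5.882


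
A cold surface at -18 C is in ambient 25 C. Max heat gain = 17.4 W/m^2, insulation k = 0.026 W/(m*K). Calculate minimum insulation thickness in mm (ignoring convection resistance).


dT = 25 - (-18) = 43 K
thickness = k * dT / q_max * 1000
thickness = 0.026 * 43 / 17.4 * 1000
thickness = 64.3 mm

64.3
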